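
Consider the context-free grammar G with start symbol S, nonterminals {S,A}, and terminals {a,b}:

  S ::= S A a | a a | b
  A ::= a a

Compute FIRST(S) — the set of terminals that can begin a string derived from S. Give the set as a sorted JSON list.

FIRST sets, iterate to fixpoint:
pass 1:
  A via A→a a: +{a}
  S via S→a a: +{a}
  S via S→b: +{b}
  S: {a,b}  A: {a}
pass 2: (stable)
  S: {a,b}  A: {a}

FIRST(S) = ["a", "b"]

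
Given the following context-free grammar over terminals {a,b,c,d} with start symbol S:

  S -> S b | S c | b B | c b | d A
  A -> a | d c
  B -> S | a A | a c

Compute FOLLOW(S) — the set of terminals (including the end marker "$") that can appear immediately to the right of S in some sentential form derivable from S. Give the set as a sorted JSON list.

FIRST iteration:
round 1:
  A via A→a: +{a}
  A via A→d c: +{d}
  B via B→a A: +{a}
  S via S→b B: +{b}
  S via S→c b: +{c}
  S via S→d A: +{d}
  FIRST(S)={b,c,d}  FIRST(A)={a,d}  FIRST(B)={a}
round 2:
  B via B→S: +{b,c,d}
  FIRST(S)={b,c,d}  FIRST(A)={a,d}  FIRST(B)={a,b,c,d}
round 3: (stable)
  FIRST(S)={b,c,d}  FIRST(A)={a,d}  FIRST(B)={a,b,c,d}

Compute FOLLOW by fixpoint:
initialize: $ ∈ FOLLOW(S)
round 1:
  S→S b: FOLLOW(S) ⊇ FIRST(b) = {b}; new: +{b}
  S→S c: FOLLOW(S) ⊇ FIRST(c) = {c}; new: +{c}
  S→b B: FOLLOW(B) ⊇ FOLLOW(S) ⊇ {$,b,c}; new: +{$,b,c}
  S→d A: FOLLOW(A) ⊇ FOLLOW(S) ⊇ {$,b,c}; new: +{$,b,c}
  S: {$,b,c}  A: {$,b,c}  B: {$,b,c}
round 2: — fixpoint
  S: {$,b,c}  A: {$,b,c}  B: {$,b,c}

FOLLOW(S) = ["$", "b", "c"]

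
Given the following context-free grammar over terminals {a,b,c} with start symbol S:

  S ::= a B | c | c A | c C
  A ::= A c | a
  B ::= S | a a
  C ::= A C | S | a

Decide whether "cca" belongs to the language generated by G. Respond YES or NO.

CNF form of G:
  S -> T0 A | T0 C | T1 B | c
  A -> A T0 | a
  B -> T0 A | T0 C | T1 B | T1 T1 | c
  C -> A C | T0 A | T0 C | T1 B | a | c
  T0 -> c
  T1 -> a

CYK fill:
  cell(0,0) c: {B,C,S,T0}  orig:{B,C,S}
  cell(1,1) c: {B,C,S,T0}  orig:{B,C,S}
  cell(2,2) a: {A,C,T1}  orig:{A,C}
  cell(0,1) cc: {B,C,S}
  cell(1,2) ca: {B,C,S}
  cell(0,2) cca: {B,C,S}

S ∈ T[0,2] ⇒ YES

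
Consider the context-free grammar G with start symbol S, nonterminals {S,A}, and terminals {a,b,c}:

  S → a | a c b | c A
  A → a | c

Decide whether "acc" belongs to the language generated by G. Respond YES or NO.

Convert to CNF:
  S -> T0 X3 | T1 A | a
  A -> a | c
  T0 -> a
  T1 -> c
  T2 -> b
  X3 -> T1 T2

Fill CYK table bottom-up:
  cell(0,0) a: {A,S,T0}  orig:{A,S}
  cell(1,1) c: {A,T1}  orig:{A}
  cell(2,2) c: {A,T1}  orig:{A}
  cell(0,1) ac: ∅
  cell(1,2) cc: {S}
  cell(0,2) acc: ∅

S ∉ T[0,2] ⇒ NO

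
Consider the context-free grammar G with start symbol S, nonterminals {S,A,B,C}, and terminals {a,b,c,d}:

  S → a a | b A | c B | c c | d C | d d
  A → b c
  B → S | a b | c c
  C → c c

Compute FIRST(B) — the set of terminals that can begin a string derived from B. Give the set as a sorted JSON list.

FIRST sets, iterate to fixpoint:
pass 1:
  A via A→b c: +{b}
  B via B→a b: +{a}
  B via B→c c: +{c}
  C via C→c c: +{c}
  S via S→a a: +{a}
  S via S→b A: +{b}
  S via S→c B: +{c}
  S via S→d C: +{d}
  FIRST[S]={a,b,c,d}  FIRST[A]={b}  FIRST[B]={a,c}  FIRST[C]={c}
pass 2:
  B via B→S: +{b,d}
  FIRST[S]={a,b,c,d}  FIRST[A]={b}  FIRST[B]={a,b,c,d}  FIRST[C]={c}
pass 3: (stable)
  FIRST[S]={a,b,c,d}  FIRST[A]={b}  FIRST[B]={a,b,c,d}  FIRST[C]={c}

FIRST(B) = ["a", "b", "c", "d"]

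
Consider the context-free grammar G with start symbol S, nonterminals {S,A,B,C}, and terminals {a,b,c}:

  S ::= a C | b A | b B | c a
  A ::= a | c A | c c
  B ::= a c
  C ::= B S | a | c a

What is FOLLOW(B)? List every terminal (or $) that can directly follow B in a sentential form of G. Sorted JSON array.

FIRST iteration:
[1]
  A via A→a: +{a}
  A via A→c A: +{c}
  B via B→a c: +{a}
  C via C→B S: +{a}
  C via C→c a: +{c}
  S via S→a C: +{a}
  S via S→b A: +{b}
  S via S→c a: +{c}
  S: {a,b,c}  A: {a,c}  B: {a}  C: {a,c}
[2] (stable)
  S: {a,b,c}  A: {a,c}  B: {a}  C: {a,c}

Compute FOLLOW by fixpoint:
seed FOLLOW(S) with $
iter 1:
  C→B S: FOLLOW(B) ⊇ FIRST(S) = {a,b,c}; new: +{a,b,c}
  S→a C: FOLLOW(C) ⊇ FOLLOW(S) ⊇ {$}; new: +{$}
  S→b A: FOLLOW(A) ⊇ FOLLOW(S) ⊇ {$}; new: +{$}
  S→b B: FOLLOW(B) ⊇ FOLLOW(S) ⊇ {$}; new: +{$}
  S: {$}  A: {$}  B: {$,a,b,c}  C: {$}
iter 2: (no change)
  S: {$}  A: {$}  B: {$,a,b,c}  C: {$}

FOLLOW(B) = ["$", "a", "b", "c"]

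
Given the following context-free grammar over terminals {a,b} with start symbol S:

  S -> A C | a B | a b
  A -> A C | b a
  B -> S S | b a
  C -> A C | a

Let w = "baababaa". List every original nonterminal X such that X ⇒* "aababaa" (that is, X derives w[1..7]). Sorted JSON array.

CNF form of G:
  S -> A C | T1 B | T1 T0
  A -> A C | T0 T1
  B -> S S | T0 T1
  C -> A C | a
  T0 -> b
  T1 -> a

CYK fill (cells [i..j] with 1 ≤ i ≤ j ≤ 7 only):
  [1..1]={C,T1}  "a"  orig:{C}
  [2..2]={C,T1}  "a"  orig:{C}
  [3..3]={T0}  "b"  orig:{}
  [4..4]={C,T1}  "a"  orig:{C}
  [5..5]={T0}  "b"  orig:{}
  [6..6]={C,T1}  "a"  orig:{C}
  [7..7]={C,T1}  "a"  orig:{C}
  [1..2]=∅  "aa"
  [2..3]={S}  "ab"
  [3..4]={A,B}  "ba"
  [4..5]={S}  "ab"
  [5..6]={A,B}  "ba"
  [6..7]=∅  "aa"
  [1..3]=∅  "aab"
  [2..4]={S}  "aba"
  [3..5]=∅  "bab"
  [4..6]={S}  "aba"
  [5..7]={A,C,S}  "baa"
  [1..4]=∅  "aaba"
  [2..5]={B}  "abab"
  [3..6]=∅  "baba"
  [4..7]=∅  "abaa"
  [1..5]={S}  "aabab"
  [2..6]={B}  "ababa"
  [3..7]={A,C,S}  "babaa"
  [1..6]={S}  "aababa"
  [2..7]={B}  "ababaa"
  [1..7]={S}  "aababaa"

Original NTs in T[1,7] deriving "aababaa": ["S"]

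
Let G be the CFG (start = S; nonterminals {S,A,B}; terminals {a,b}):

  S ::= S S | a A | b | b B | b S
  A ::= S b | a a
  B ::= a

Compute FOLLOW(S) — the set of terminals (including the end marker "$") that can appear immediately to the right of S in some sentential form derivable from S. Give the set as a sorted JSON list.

FIRST sets, iterate to fixpoint:
iter 1:
  A via A→a a: +{a}
  B via B→a: +{a}
  S via S→a A: +{a}
  S via S→b: +{b}
  FIRST[S]={a,b}  FIRST[A]={a}  FIRST[B]={a}
iter 2:
  A via A→S b: +{b}
  FIRST[S]={a,b}  FIRST[A]={a,b}  FIRST[B]={a}
iter 3: — fixpoint
  FIRST[S]={a,b}  FIRST[A]={a,b}  FIRST[B]={a}

Compute FOLLOW by fixpoint:
initialize: $ ∈ FOLLOW(S)
pass 1:
  A→S b: FOLLOW(S) ⊇ FIRST(b) = {b}; new: +{b}
  S→S S: FOLLOW(S) ⊇ FIRST(S) = {a,b}; new: +{a}
  S→a A: FOLLOW(A) ⊇ FOLLOW(S) ⊇ {$,a,b}; new: +{$,a,b}
  S→b B: FOLLOW(B) ⊇ FOLLOW(S) ⊇ {$,a,b}; new: +{$,a,b}
  FOLLOW[S]={$,a,b}  FOLLOW[A]={$,a,b}  FOLLOW[B]={$,a,b}
pass 2: — fixpoint
  FOLLOW[S]={$,a,b}  FOLLOW[A]={$,a,b}  FOLLOW[B]={$,a,b}

FOLLOW(S) = ["$", "a", "b"]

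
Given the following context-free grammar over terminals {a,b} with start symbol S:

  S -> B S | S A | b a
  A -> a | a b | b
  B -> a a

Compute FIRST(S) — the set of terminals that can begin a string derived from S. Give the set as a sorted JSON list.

FIRST sets, iterate to fixpoint:
pass 1:
  A via A→a: +{a}
  A via A→b: +{b}
  B via B→a a: +{a}
  S via S→B S: +{a}
  S via S→b a: +{b}
  FIRST[S]={a,b}  FIRST[A]={a,b}  FIRST[B]={a}
pass 2: done
  FIRST[S]={a,b}  FIRST[A]={a,b}  FIRST[B]={a}

FIRST(S) = ["a", "b"]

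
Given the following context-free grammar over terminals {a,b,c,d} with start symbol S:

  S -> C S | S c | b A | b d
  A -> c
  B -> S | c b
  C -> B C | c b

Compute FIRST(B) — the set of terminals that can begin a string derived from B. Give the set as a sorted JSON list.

Compute FIRST by fixpoint:
iter 1:
  A via A→c: +{c}
  B via B→c b: +{c}
  C via C→B C: +{c}
  S via S→C S: +{c}
  S via S→b A: +{b}
  S: {b,c}  A: {c}  B: {c}  C: {c}
iter 2:
  B via B→S: +{b}
  C via C→B C: +{b}
  S: {b,c}  A: {c}  B: {b,c}  C: {b,c}
iter 3: (no change)
  S: {b,c}  A: {c}  B: {b,c}  C: {b,c}

FIRST(B) = ["b", "c"]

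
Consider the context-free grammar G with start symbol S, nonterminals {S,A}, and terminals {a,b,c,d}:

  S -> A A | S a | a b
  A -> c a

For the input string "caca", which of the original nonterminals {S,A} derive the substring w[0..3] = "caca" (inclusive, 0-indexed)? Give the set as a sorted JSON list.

Convert to CNF:
  S -> A A | S T1 | T1 T2
  A -> T0 T1
  T0 -> c
  T1 -> a
  T2 -> b

CYK table (by increasing span) — only the sub-triangle for w[0..3]:
  T[0,0] 'c' = {T0}  orig:{}
  T[1,1] 'a' = {T1}  orig:{}
  T[2,2] 'c' = {T0}  orig:{}
  T[3,3] 'a' = {T1}  orig:{}
  T[0,1] 'ca' = {A}
  T[1,2] 'ac' = ∅
  T[2,3] 'ca' = {A}
  T[0,2] 'cac' = ∅
  T[1,3] 'aca' = ∅
  T[0,3] 'caca' = {S}

Original NTs in T[0,3] deriving "caca": ["S"]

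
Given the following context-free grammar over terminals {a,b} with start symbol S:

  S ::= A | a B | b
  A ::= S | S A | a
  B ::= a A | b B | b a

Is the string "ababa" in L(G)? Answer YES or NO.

Convert to CNF:
  S -> S A | T0 B | a | b
  A -> S A | T0 B | a | b
  B -> T0 A | T1 B | T1 T0
  T0 -> a
  T1 -> b

CYK fill:
  cell(0,0) a: {A,S,T0}  orig:{A,S}
  cell(1,1) b: {A,S,T1}  orig:{A,S}
  cell(2,2) a: {A,S,T0}  orig:{A,S}
  cell(3,3) b: {A,S,T1}  orig:{A,S}
  cell(4,4) a: {A,S,T0}  orig:{A,S}
  cell(0,1) ab: {A,B,S}
  cell(1,2) ba: {A,B,S}
  cell(2,3) ab: {A,B,S}
  cell(3,4) ba: {A,B,S}
  cell(0,2) aba: {A,B,S}
  cell(1,3) bab: {A,B,S}
  cell(2,4) aba: {A,B,S}
  cell(0,3) abab: {A,B,S}
  cell(1,4) baba: {A,B,S}
  cell(0,4) ababa: {A,B,S}

S ∈ T[0,4] ⇒ YES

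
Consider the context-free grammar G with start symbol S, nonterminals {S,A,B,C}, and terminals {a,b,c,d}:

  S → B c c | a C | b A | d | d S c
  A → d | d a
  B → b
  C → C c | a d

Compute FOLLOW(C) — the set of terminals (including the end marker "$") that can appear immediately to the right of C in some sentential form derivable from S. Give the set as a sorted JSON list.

FIRST sets, iterate to fixpoint:
[1]
  A via A→d: +{d}
  B via B→b: +{b}
  C via C→a d: +{a}
  S via S→B c c: +{b}
  S via S→a C: +{a}
  S via S→d: +{d}
  S: {a,b,d}  A: {d}  B: {b}  C: {a}
[2] — fixpoint
  S: {a,b,d}  A: {d}  B: {b}  C: {a}

Compute FOLLOW by fixpoint:
initialize: $ ∈ FOLLOW(S)
round 1:
  C→C c: FOLLOW(C) ⊇ FIRST(c) = {c}; new: +{c}
  S→B c c: FOLLOW(B) ⊇ FIRST(c) = {c}; new: +{c}
  S→a C: FOLLOW(C) ⊇ FOLLOW(S) ⊇ {$}; new: +{$}
  S→b A: FOLLOW(A) ⊇ FOLLOW(S) ⊇ {$}; new: +{$}
  S→d S c: FOLLOW(S) ⊇ FIRST(c) = {c}; new: +{c}
  FOLLOW(S)={$,c}  FOLLOW(A)={$}  FOLLOW(B)={c}  FOLLOW(C)={$,c}
round 2:
  S→b A: FOLLOW(A) ⊇ FOLLOW(S) ⊇ {$,c}; new: +{c}
  FOLLOW(S)={$,c}  FOLLOW(A)={$,c}  FOLLOW(B)={c}  FOLLOW(C)={$,c}
round 3: (stable)
  FOLLOW(S)={$,c}  FOLLOW(A)={$,c}  FOLLOW(B)={c}  FOLLOW(C)={$,c}

FOLLOW(C) = ["$", "c"]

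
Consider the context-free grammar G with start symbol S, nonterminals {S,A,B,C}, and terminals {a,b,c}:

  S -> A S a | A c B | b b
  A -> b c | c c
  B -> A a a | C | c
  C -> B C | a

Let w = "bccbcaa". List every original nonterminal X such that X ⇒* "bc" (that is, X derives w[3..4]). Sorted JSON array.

CNF form of G:
  S -> A X4 | A X5 | T0 T0
  A -> T0 T1 | T1 T1
  B -> A X3 | B C | a | c
  C -> B C | a
  T0 -> b
  T1 -> c
  T2 -> a
  X3 -> T2 T2
  X4 -> S T2
  X5 -> T1 B

CYK table (by increasing span), restricted to cells inside w[3..4]:
  cell(3,3) b: {T0}  orig:{}
  cell(4,4) c: {B,T1}  orig:{B}
  cell(3,4) bc: {A}

Original NTs in T[3,4] deriving "bc": ["A"]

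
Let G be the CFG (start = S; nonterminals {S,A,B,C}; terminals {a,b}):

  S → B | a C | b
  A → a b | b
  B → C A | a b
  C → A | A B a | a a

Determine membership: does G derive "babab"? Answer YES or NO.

Convert to CNF:
  S -> C A | T0 C | T0 T1 | b
  A -> T0 T1 | b
  B -> C A | T0 T1
  C -> A X2 | T0 T0 | T0 T1 | b
  T0 -> a
  T1 -> b
  X2 -> B T0

Fill CYK table bottom-up:
  cell(0,0) b: {A,C,S,T1}  orig:{A,C,S}
  cell(1,1) a: {T0}  orig:{}
  cell(2,2) b: {A,C,S,T1}  orig:{A,C,S}
  cell(3,3) a: {T0}  orig:{}
  cell(4,4) b: {A,C,S,T1}  orig:{A,C,S}
  cell(0,1) ba: ∅
  cell(1,2) ab: {A,B,C,S}
  cell(2,3) ba: ∅
  cell(3,4) ab: {A,B,C,S}
  cell(0,2) bab: {B,S}
  cell(1,3) aba: {X2}  orig:{}
  cell(2,4) bab: {B,S}
  cell(0,3) baba: {C,X2}  orig:{C}
  cell(1,4) abab: {B,S}
  cell(0,4) babab: {B,S}

S ∈ T[0,4] ⇒ YES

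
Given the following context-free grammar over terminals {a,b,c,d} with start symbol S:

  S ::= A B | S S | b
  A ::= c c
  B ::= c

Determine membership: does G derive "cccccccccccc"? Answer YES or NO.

CNF form of G:
  S -> A B | S S | b
  A -> T0 T0
  B -> c
  T0 -> c

CYK fill:
  [0..0]={B,T0}  "c"  orig:{B}
  [1..1]={B,T0}  "c"  orig:{B}
  [2..2]={B,T0}  "c"  orig:{B}
  [3..3]={B,T0}  "c"  orig:{B}
  [4..4]={B,T0}  "c"  orig:{B}
  [5..5]={B,T0}  "c"  orig:{B}
  [6..6]={B,T0}  "c"  orig:{B}
  [7..7]={B,T0}  "c"  orig:{B}
  [8..8]={B,T0}  "c"  orig:{B}
  [9..9]={B,T0}  "c"  orig:{B}
  [10..10]={B,T0}  "c"  orig:{B}
  [11..11]={B,T0}  "c"  orig:{B}
  [0..1]={A}  "cc"
  [1..2]={A}  "cc"
  [2..3]={A}  "cc"
  [3..4]={A}  "cc"
  [4..5]={A}  "cc"
  [5..6]={A}  "cc"
  [6..7]={A}  "cc"
  [7..8]={A}  "cc"
  [8..9]={A}  "cc"
  [9..10]={A}  "cc"
  [10..11]={A}  "cc"
  [0..2]={S}  "ccc"
  [1..3]={S}  "ccc"
  [2..4]={S}  "ccc"
  [3..5]={S}  "ccc"
  [4..6]={S}  "ccc"
  [5..7]={S}  "ccc"
  [6..8]={S}  "ccc"
  [7..9]={S}  "ccc"
  [8..10]={S}  "ccc"
  [9..11]={S}  "ccc"
  [0..3]=∅  "cccc"
  [1..4]=∅  "cccc"
  [2..5]=∅  "cccc"
  [3..6]=∅  "cccc"
  [4..7]=∅  "cccc"
  [5..8]=∅  "cccc"
  [6..9]=∅  "cccc"
  [7..10]=∅  "cccc"
  [8..11]=∅  "cccc"
  [0..4]=∅  "ccccc"
  [1..5]=∅  "ccccc"
  [2..6]=∅  "ccccc"
  [3..7]=∅  "ccccc"
  [4..8]=∅  "ccccc"
  [5..9]=∅  "ccccc"
  [6..10]=∅  "ccccc"
  [7..11]=∅  "ccccc"
  [0..5]={S}  "cccccc"
  [1..6]={S}  "cccccc"
  [2..7]={S}  "cccccc"
  [3..8]={S}  "cccccc"
  [4..9]={S}  "cccccc"
  [5..10]={S}  "cccccc"
  [6..11]={S}  "cccccc"
  [0..6]=∅  "ccccccc"
  [1..7]=∅  "ccccccc"
  [2..8]=∅  "ccccccc"
  [3..9]=∅  "ccccccc"
  [4..10]=∅  "ccccccc"
  [5..11]=∅  "ccccccc"
  [0..7]=∅  "cccccccc"
  [1..8]=∅  "cccccccc"
  [2..9]=∅  "cccccccc"
  [3..10]=∅  "cccccccc"
  [4..11]=∅  "cccccccc"
  [0..8]={S}  "ccccccccc"
  [1..9]={S}  "ccccccccc"
  [2..10]={S}  "ccccccccc"
  [3..11]={S}  "ccccccccc"
  [0..9]=∅  "cccccccccc"
  [1..10]=∅  "cccccccccc"
  [2..11]=∅  "cccccccccc"
  [0..10]=∅  "ccccccccccc"
  [1..11]=∅  "ccccccccccc"
  [0..11]={S}  "cccccccccccc"

S ∈ T[0,11] ⇒ YES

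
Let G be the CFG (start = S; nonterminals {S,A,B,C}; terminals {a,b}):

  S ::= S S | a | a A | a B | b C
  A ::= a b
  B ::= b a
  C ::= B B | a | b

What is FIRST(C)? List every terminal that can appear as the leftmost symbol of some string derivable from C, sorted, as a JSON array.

FIRST sets, iterate to fixpoint:
round 1:
  A via A→a b: +{a}
  B via B→b a: +{b}
  C via C→B B: +{b}
  C via C→a: +{a}
  S via S→a: +{a}
  S via S→b C: +{b}
  FIRST[S]={a,b}  FIRST[A]={a}  FIRST[B]={b}  FIRST[C]={a,b}
round 2: (stable)
  FIRST[S]={a,b}  FIRST[A]={a}  FIRST[B]={b}  FIRST[C]={a,b}

FIRST(C) = ["a", "b"]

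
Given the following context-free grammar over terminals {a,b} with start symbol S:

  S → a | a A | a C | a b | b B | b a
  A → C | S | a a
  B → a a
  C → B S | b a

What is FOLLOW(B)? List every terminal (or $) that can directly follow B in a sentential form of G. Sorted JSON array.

Compute FIRST by fixpoint:
round 1:
  A via A→a a: +{a}
  B via B→a a: +{a}
  C via C→B S: +{a}
  C via C→b a: +{b}
  S via S→a: +{a}
  S via S→b B: +{b}
  S: {a,b}  A: {a}  B: {a}  C: {a,b}
round 2:
  A via A→C: +{b}
  S: {a,b}  A: {a,b}  B: {a}  C: {a,b}
round 3: (stable)
  S: {a,b}  A: {a,b}  B: {a}  C: {a,b}

FOLLOW sets:
FOLLOW(S) := {$}
[1]
  C→B S: FOLLOW(B) ⊇ FIRST(S) = {a,b}; new: +{a,b}
  S→a A: FOLLOW(A) ⊇ FOLLOW(S) ⊇ {$}; new: +{$}
  S→a C: FOLLOW(C) ⊇ FOLLOW(S) ⊇ {$}; new: +{$}
  S→b B: FOLLOW(B) ⊇ FOLLOW(S) ⊇ {$}; new: +{$}
  FOLLOW(S)={$}  FOLLOW(A)={$}  FOLLOW(B)={$,a,b}  FOLLOW(C)={$}
[2] (stable)
  FOLLOW(S)={$}  FOLLOW(A)={$}  FOLLOW(B)={$,a,b}  FOLLOW(C)={$}

FOLLOW(B) = ["$", "a", "b"]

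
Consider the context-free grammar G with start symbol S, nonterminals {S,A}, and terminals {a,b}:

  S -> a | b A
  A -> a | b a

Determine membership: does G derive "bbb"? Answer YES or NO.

CNF form of G:
  S -> T0 A | a
  A -> T0 T1 | a
  T0 -> b
  T1 -> a

CYK table (by increasing span):
  [0..0]={T0}  "b"  orig:{}
  [1..1]={T0}  "b"  orig:{}
  [2..2]={T0}  "b"  orig:{}
  [0..1]=∅  "bb"
  [1..2]=∅  "bb"
  [0..2]=∅  "bbb"

S ∉ T[0,2] ⇒ NO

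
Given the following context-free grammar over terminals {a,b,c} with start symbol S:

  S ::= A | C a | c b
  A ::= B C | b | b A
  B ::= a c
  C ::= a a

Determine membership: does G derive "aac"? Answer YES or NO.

CNF form of G:
  S -> B C | C T1 | T0 A | T2 T0 | b
  A -> B C | T0 A | b
  B -> T1 T2
  C -> T1 T1
  T0 -> b
  T1 -> a
  T2 -> c

CYK table (by increasing span):
  [0..0]={T1}  "a"  orig:{}
  [1..1]={T1}  "a"  orig:{}
  [2..2]={T2}  "c"  orig:{}
  [0..1]={C}  "aa"
  [1..2]={B}  "ac"
  [0..2]=∅  "aac"

S ∉ T[0,2] ⇒ NO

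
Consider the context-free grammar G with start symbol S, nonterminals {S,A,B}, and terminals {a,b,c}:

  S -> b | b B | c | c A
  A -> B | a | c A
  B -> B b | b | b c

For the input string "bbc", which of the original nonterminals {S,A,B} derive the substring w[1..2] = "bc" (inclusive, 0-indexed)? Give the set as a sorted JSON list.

Convert to CNF:
  S -> T0 B | T1 A | b | c
  A -> B T0 | T0 T1 | T1 A | a | b
  B -> B T0 | T0 T1 | b
  T0 -> b
  T1 -> c

Fill CYK table bottom-up, restricted to cells inside w[1..2]:
  cell(1,1) b: {A,B,S,T0}  orig:{A,B,S}
  cell(2,2) c: {S,T1}  orig:{S}
  cell(1,2) bc: {A,B}

Original NTs in T[1,2] deriving "bc": ["A", "B"]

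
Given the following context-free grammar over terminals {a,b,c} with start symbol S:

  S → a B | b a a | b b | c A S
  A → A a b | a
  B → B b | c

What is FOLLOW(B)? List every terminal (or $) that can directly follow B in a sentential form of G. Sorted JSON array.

FIRST iteration:
iter 1:
  A via A→a: +{a}
  B via B→c: +{c}
  S via S→a B: +{a}
  S via S→b a a: +{b}
  S via S→c A S: +{c}
  FIRST[S]={a,b,c}  FIRST[A]={a}  FIRST[B]={c}
iter 2: — fixpoint
  FIRST[S]={a,b,c}  FIRST[A]={a}  FIRST[B]={c}

FOLLOW sets:
initialize: $ ∈ FOLLOW(S)
pass 1:
  A→A a b: FOLLOW(A) ⊇ FIRST(a) = {a}; new: +{a}
  B→B b: FOLLOW(B) ⊇ FIRST(b) = {b}; new: +{b}
  S→a B: FOLLOW(B) ⊇ FOLLOW(S) ⊇ {$}; new: +{$}
  S→c A S: FOLLOW(A) ⊇ FIRST(S) = {a,b,c}; new: +{b,c}
  S: {$}  A: {a,b,c}  B: {$,b}
pass 2: — fixpoint
  S: {$}  A: {a,b,c}  B: {$,b}

FOLLOW(B) = ["$", "b"]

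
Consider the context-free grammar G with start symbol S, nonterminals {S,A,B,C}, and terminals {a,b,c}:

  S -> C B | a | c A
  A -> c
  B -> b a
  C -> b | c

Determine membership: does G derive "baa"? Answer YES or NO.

CNF form of G:
  S -> C B | T2 A | a
  A -> c
  B -> T0 T1
  C -> b | c
  T0 -> b
  T1 -> a
  T2 -> c

CYK fill:
  cell(0,0) b: {C,T0}  orig:{C}
  cell(1,1) a: {S,T1}  orig:{S}
  cell(2,2) a: {S,T1}  orig:{S}
  cell(0,1) ba: {B}
  cell(1,2) aa: ∅
  cell(0,2) baa: ∅

S ∉ T[0,2] ⇒ NO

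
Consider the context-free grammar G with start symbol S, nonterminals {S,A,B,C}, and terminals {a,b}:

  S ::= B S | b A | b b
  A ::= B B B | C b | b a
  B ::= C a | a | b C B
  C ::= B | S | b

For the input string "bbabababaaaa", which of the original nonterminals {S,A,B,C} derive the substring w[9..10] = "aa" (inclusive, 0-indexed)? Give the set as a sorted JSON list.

CNF form of G:
  S -> B S | T0 A | T0 T0
  A -> B X2 | C T0 | T0 T1
  B -> C T1 | T0 X3 | a
  C -> B S | C T1 | T0 A | T0 T0 | T0 X4 | a | b
  T0 -> b
  T1 -> a
  X2 -> B B
  X3 -> C B
  X4 -> C B

Fill CYK table bottom-up, restricted to cells inside w[9..10]:
  cell(9,9) a: {B,C,T1}  orig:{B,C}
  cell(10,10) a: {B,C,T1}  orig:{B,C}
  cell(9,10) aa: {B,C,X2,X3,X4}  orig:{B,C}

Original NTs in T[9,10] deriving "aa": ["B", "C"]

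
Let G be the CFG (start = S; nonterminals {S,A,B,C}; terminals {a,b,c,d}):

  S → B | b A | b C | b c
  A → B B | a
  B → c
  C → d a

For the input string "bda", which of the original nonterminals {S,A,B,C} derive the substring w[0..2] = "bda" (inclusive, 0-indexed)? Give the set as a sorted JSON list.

Convert to CNF:
  S -> T2 A | T2 C | T2 T3 | c
  A -> B B | a
  B -> c
  C -> T0 T1
  T0 -> d
  T1 -> a
  T2 -> b
  T3 -> c

Fill CYK table bottom-up — only the sub-triangle for w[0..2]:
  [0..0]={T2}  "b"  orig:{}
  [1..1]={T0}  "d"  orig:{}
  [2..2]={A,T1}  "a"  orig:{A}
  [0..1]=∅  "bd"
  [1..2]={C}  "da"
  [0..2]={S}  "bda"

Original NTs in T[0,2] deriving "bda": ["S"]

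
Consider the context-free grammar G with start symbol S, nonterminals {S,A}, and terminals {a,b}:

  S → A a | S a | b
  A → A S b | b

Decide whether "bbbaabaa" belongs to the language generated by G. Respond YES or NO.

Convert to CNF:
  S -> A T1 | S T1 | b
  A -> A X2 | b
  T0 -> b
  T1 -> a
  X2 -> S T0

CYK fill:
  T[0,0] 'b' = {A,S,T0}  orig:{A,S}
  T[1,1] 'b' = {A,S,T0}  orig:{A,S}
  T[2,2] 'b' = {A,S,T0}  orig:{A,S}
  T[3,3] 'a' = {T1}  orig:{}
  T[4,4] 'a' = {T1}  orig:{}
  T[5,5] 'b' = {A,S,T0}  orig:{A,S}
  T[6,6] 'a' = {T1}  orig:{}
  T[7,7] 'a' = {T1}  orig:{}
  T[0,1] 'bb' = {X2}  orig:{}
  T[1,2] 'bb' = {X2}  orig:{}
  T[2,3] 'ba' = {S}
  T[3,4] 'aa' = ∅
  T[4,5] 'ab' = ∅
  T[5,6] 'ba' = {S}
  T[6,7] 'aa' = ∅
  T[0,2] 'bbb' = {A}
  T[1,3] 'bba' = ∅
  T[2,4] 'baa' = {S}
  T[3,5] 'aab' = ∅
  T[4,6] 'aba' = ∅
  T[5,7] 'baa' = {S}
  T[0,3] 'bbba' = {S}
  T[1,4] 'bbaa' = ∅
  T[2,5] 'baab' = {X2}  orig:{}
  T[3,6] 'aaba' = ∅
  T[4,7] 'abaa' = ∅
  T[0,4] 'bbbaa' = {S}
  T[1,5] 'bbaab' = {A}
  T[2,6] 'baaba' = ∅
  T[3,7] 'aabaa' = ∅
  T[0,5] 'bbbaab' = {X2}  orig:{}
  T[1,6] 'bbaaba' = {S}
  T[2,7] 'baabaa' = ∅
  T[0,6] 'bbbaaba' = ∅
  T[1,7] 'bbaabaa' = {S}
  T[0,7] 'bbbaabaa' = ∅

S ∉ T[0,7] ⇒ NO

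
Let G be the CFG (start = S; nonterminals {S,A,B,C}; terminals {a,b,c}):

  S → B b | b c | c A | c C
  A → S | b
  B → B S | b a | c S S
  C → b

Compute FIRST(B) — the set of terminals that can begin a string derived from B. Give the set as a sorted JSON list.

Compute FIRST by fixpoint:
round 1:
  A via A→b: +{b}
  B via B→b a: +{b}
  B via B→c S S: +{c}
  C via C→b: +{b}
  S via S→B b: +{b,c}
  FIRST(S)={b,c}  FIRST(A)={b}  FIRST(B)={b,c}  FIRST(C)={b}
round 2:
  A via A→S: +{c}
  FIRST(S)={b,c}  FIRST(A)={b,c}  FIRST(B)={b,c}  FIRST(C)={b}
round 3: (no change)
  FIRST(S)={b,c}  FIRST(A)={b,c}  FIRST(B)={b,c}  FIRST(C)={b}

FIRST(B) = ["b", "c"]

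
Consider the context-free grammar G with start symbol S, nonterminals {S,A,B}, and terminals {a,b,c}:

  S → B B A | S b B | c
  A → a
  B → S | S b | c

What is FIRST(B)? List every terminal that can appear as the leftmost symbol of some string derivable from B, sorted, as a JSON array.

Compute FIRST by fixpoint:
round 1:
  A via A→a: +{a}
  B via B→c: +{c}
  S via S→B B A: +{c}
  FIRST(S)={c}  FIRST(A)={a}  FIRST(B)={c}
round 2: (stable)
  FIRST(S)={c}  FIRST(A)={a}  FIRST(B)={c}

FIRST(B) = ["c"]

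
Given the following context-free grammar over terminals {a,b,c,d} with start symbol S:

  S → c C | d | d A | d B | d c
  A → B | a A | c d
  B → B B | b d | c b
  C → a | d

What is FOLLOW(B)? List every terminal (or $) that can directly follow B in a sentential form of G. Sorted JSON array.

Compute FIRST by fixpoint:
round 1:
  A via A→a A: +{a}
  A via A→c d: +{c}
  B via B→b d: +{b}
  B via B→c b: +{c}
  C via C→a: +{a}
  C via C→d: +{d}
  S via S→c C: +{c}
  S via S→d: +{d}
  FIRST(S)={c,d}  FIRST(A)={a,c}  FIRST(B)={b,c}  FIRST(C)={a,d}
round 2:
  A via A→B: +{b}
  FIRST(S)={c,d}  FIRST(A)={a,b,c}  FIRST(B)={b,c}  FIRST(C)={a,d}
round 3: done
  FIRST(S)={c,d}  FIRST(A)={a,b,c}  FIRST(B)={b,c}  FIRST(C)={a,d}

FOLLOW iteration:
initialize: $ ∈ FOLLOW(S)
[1]
  B→B B: FOLLOW(B) ⊇ FIRST(B) = {b,c}; new: +{b,c}
  S→c C: FOLLOW(C) ⊇ FOLLOW(S) ⊇ {$}; new: +{$}
  S→d A: FOLLOW(A) ⊇ FOLLOW(S) ⊇ {$}; new: +{$}
  S→d B: FOLLOW(B) ⊇ FOLLOW(S) ⊇ {$}; new: +{$}
  FOLLOW(S)={$}  FOLLOW(A)={$}  FOLLOW(B)={$,b,c}  FOLLOW(C)={$}
[2] (no change)
  FOLLOW(S)={$}  FOLLOW(A)={$}  FOLLOW(B)={$,b,c}  FOLLOW(C)={$}

FOLLOW(B) = ["$", "b", "c"]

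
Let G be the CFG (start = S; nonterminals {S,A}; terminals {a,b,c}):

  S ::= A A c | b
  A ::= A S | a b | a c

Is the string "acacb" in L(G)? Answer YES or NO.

CNF form of G:
  S -> A X3 | b
  A -> A S | T0 T1 | T0 T2
  T0 -> a
  T1 -> b
  T2 -> c
  X3 -> A T2

Fill CYK table bottom-up:
  cell(0,0) a: {T0}  orig:{}
  cell(1,1) c: {T2}  orig:{}
  cell(2,2) a: {T0}  orig:{}
  cell(3,3) c: {T2}  orig:{}
  cell(4,4) b: {S,T1}  orig:{S}
  cell(0,1) ac: {A}
  cell(1,2) ca: ∅
  cell(2,3) ac: {A}
  cell(3,4) cb: ∅
  cell(0,2) aca: ∅
  cell(1,3) cac: ∅
  cell(2,4) acb: {A}
  cell(0,3) acac: ∅
  cell(1,4) cacb: ∅
  cell(0,4) acacb: ∅

S ∉ T[0,4] ⇒ NO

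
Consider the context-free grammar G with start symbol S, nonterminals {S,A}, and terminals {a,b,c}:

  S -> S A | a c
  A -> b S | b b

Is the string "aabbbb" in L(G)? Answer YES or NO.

Convert to CNF:
  S -> S A | T1 T2
  A -> T0 S | T0 T0
  T0 -> b
  T1 -> a
  T2 -> c

Fill CYK table bottom-up:
  cell(0,0) a: {T1}  orig:{}
  cell(1,1) a: {T1}  orig:{}
  cell(2,2) b: {T0}  orig:{}
  cell(3,3) b: {T0}  orig:{}
  cell(4,4) b: {T0}  orig:{}
  cell(5,5) b: {T0}  orig:{}
  cell(0,1) aa: ∅
  cell(1,2) ab: ∅
  cell(2,3) bb: {A}
  cell(3,4) bb: {A}
  cell(4,5) bb: {A}
  cell(0,2) aab: ∅
  cell(1,3) abb: ∅
  cell(2,4) bbb: ∅
  cell(3,5) bbb: ∅
  cell(0,3) aabb: ∅
  cell(1,4) abbb: ∅
  cell(2,5) bbbb: ∅
  cell(0,4) aabbb: ∅
  cell(1,5) abbbb: ∅
  cell(0,5) aabbbb: ∅

S ∉ T[0,5] ⇒ NO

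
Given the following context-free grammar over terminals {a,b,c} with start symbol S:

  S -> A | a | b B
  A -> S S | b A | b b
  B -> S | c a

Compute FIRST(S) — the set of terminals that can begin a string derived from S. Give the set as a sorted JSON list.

FIRST iteration:
round 1:
  A via A→b A: +{b}
  B via B→c a: +{c}
  S via S→A: +{b}
  S via S→a: +{a}
  FIRST(S)={a,b}  FIRST(A)={b}  FIRST(B)={c}
round 2:
  A via A→S S: +{a}
  B via B→S: +{a,b}
  FIRST(S)={a,b}  FIRST(A)={a,b}  FIRST(B)={a,b,c}
round 3: done
  FIRST(S)={a,b}  FIRST(A)={a,b}  FIRST(B)={a,b,c}

FIRST(S) = ["a", "b"]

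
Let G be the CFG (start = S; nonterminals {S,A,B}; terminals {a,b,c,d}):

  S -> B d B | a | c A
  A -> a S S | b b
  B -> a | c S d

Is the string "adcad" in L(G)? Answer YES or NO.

Convert to CNF:
  S -> B X6 | T2 A | a
  A -> T0 X4 | T1 T1
  B -> T2 X5 | a
  T0 -> a
  T1 -> b
  T2 -> c
  T3 -> d
  X4 -> S S
  X5 -> S T3
  X6 -> T3 B

CYK table (by increasing span):
  cell(0,0) a: {B,S,T0}  orig:{B,S}
  cell(1,1) d: {T3}  orig:{}
  cell(2,2) c: {T2}  orig:{}
  cell(3,3) a: {B,S,T0}  orig:{B,S}
  cell(4,4) d: {T3}  orig:{}
  cell(0,1) ad: {X5}  orig:{}
  cell(1,2) dc: ∅
  cell(2,3) ca: ∅
  cell(3,4) ad: {X5}  orig:{}
  cell(0,2) adc: ∅
  cell(1,3) dca: ∅
  cell(2,4) cad: {B}
  cell(0,3) adca: ∅
  cell(1,4) dcad: {X6}  orig:{}
  cell(0,4) adcad: {S}

S ∈ T[0,4] ⇒ YES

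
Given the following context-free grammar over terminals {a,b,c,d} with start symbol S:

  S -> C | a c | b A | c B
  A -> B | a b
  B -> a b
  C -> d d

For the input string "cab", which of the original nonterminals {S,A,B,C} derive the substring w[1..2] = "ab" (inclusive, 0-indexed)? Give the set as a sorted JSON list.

Convert to CNF:
  S -> T0 T3 | T1 A | T2 T2 | T3 B
  A -> T0 T1
  B -> T0 T1
  C -> T2 T2
  T0 -> a
  T1 -> b
  T2 -> d
  T3 -> c

Fill CYK table bottom-up (cells [i..j] with 1 ≤ i ≤ j ≤ 2 only):
  cell(1,1) a: {T0}  orig:{}
  cell(2,2) b: {T1}  orig:{}
  cell(1,2) ab: {A,B}

Original NTs in T[1,2] deriving "ab": ["A", "B"]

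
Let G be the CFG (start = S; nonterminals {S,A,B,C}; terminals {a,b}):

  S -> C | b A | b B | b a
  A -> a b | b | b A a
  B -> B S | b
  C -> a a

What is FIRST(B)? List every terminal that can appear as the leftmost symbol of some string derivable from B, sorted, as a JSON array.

FIRST iteration:
round 1:
  A via A→a b: +{a}
  A via A→b: +{b}
  B via B→b: +{b}
  C via C→a a: +{a}
  S via S→C: +{a}
  S via S→b A: +{b}
  FIRST[S]={a,b}  FIRST[A]={a,b}  FIRST[B]={b}  FIRST[C]={a}
round 2: (stable)
  FIRST[S]={a,b}  FIRST[A]={a,b}  FIRST[B]={b}  FIRST[C]={a}

FIRST(B) = ["b"]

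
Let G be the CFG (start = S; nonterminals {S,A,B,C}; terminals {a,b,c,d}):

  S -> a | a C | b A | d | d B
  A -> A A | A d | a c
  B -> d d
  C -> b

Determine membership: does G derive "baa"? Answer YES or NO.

Convert to CNF:
  S -> T0 B | T1 C | T3 A | a | d
  A -> A A | A T0 | T1 T2
  B -> T0 T0
  C -> b
  T0 -> d
  T1 -> a
  T2 -> c
  T3 -> b

Fill CYK table bottom-up:
  cell(0,0) b: {C,T3}  orig:{C}
  cell(1,1) a: {S,T1}  orig:{S}
  cell(2,2) a: {S,T1}  orig:{S}
  cell(0,1) ba: ∅
  cell(1,2) aa: ∅
  cell(0,2) baa: ∅

S ∉ T[0,2] ⇒ NO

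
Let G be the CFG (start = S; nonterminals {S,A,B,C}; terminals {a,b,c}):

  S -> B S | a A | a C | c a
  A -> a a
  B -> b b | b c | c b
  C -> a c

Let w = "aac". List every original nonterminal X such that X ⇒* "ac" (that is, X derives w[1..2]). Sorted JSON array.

Convert to CNF:
  S -> B S | T0 A | T0 C | T2 T0
  A -> T0 T0
  B -> T1 T1 | T1 T2 | T2 T1
  C -> T0 T2
  T0 -> a
  T1 -> b
  T2 -> c

CYK table (by increasing span), restricted to cells inside w[1..2]:
  T[1,1] 'a' = {T0}  orig:{}
  T[2,2] 'c' = {T2}  orig:{}
  T[1,2] 'ac' = {C}

Original NTs in T[1,2] deriving "ac": ["C"]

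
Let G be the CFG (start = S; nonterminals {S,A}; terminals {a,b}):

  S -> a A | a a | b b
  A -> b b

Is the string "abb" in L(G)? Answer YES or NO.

Convert to CNF:
  S -> T0 T0 | T1 A | T1 T1
  A -> T0 T0
  T0 -> b
  T1 -> a

CYK fill:
  [0..0]={T1}  "a"  orig:{}
  [1..1]={T0}  "b"  orig:{}
  [2..2]={T0}  "b"  orig:{}
  [0..1]=∅  "ab"
  [1..2]={A,S}  "bb"
  [0..2]={S}  "abb"

S ∈ T[0,2] ⇒ YES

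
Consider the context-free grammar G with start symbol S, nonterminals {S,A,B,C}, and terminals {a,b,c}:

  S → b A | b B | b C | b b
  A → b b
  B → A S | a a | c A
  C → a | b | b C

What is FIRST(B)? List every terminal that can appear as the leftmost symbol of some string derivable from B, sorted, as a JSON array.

FIRST sets, iterate to fixpoint:
[1]
  A via A→b b: +{b}
  B via B→A S: +{b}
  B via B→a a: +{a}
  B via B→c A: +{c}
  C via C→a: +{a}
  C via C→b: +{b}
  S via S→b A: +{b}
  S: {b}  A: {b}  B: {a,b,c}  C: {a,b}
[2] (no change)
  S: {b}  A: {b}  B: {a,b,c}  C: {a,b}

FIRST(B) = ["a", "b", "c"]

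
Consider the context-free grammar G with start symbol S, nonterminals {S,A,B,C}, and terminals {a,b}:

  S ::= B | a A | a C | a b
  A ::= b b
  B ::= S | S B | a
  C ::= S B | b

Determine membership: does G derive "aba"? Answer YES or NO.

CNF form of G:
  S -> S B | T1 A | T1 C | T1 T0 | a
  A -> T0 T0
  B -> S B | T1 A | T1 C | T1 T0 | a
  C -> S B | b
  T0 -> b
  T1 -> a

Fill CYK table bottom-up:
  [0..0]={B,S,T1}  "a"  orig:{B,S}
  [1..1]={C,T0}  "b"  orig:{C}
  [2..2]={B,S,T1}  "a"  orig:{B,S}
  [0..1]={B,S}  "ab"
  [1..2]=∅  "ba"
  [0..2]={B,C,S}  "aba"

S ∈ T[0,2] ⇒ YES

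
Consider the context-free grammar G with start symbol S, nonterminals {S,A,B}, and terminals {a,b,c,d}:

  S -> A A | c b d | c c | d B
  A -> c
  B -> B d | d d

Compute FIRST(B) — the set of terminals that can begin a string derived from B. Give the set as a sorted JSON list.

FIRST iteration:
pass 1:
  A via A→c: +{c}
  B via B→d d: +{d}
  S via S→A A: +{c}
  S via S→d B: +{d}
  FIRST(S)={c,d}  FIRST(A)={c}  FIRST(B)={d}
pass 2: (stable)
  FIRST(S)={c,d}  FIRST(A)={c}  FIRST(B)={d}

FIRST(B) = ["d"]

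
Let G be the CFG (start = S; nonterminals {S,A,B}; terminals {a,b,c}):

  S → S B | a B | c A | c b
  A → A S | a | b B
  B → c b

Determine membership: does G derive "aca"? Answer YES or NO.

Convert to CNF:
  S -> S B | T1 A | T1 T0 | T2 B
  A -> A S | T0 B | a
  B -> T1 T0
  T0 -> b
  T1 -> c
  T2 -> a

CYK fill:
  T[0,0] 'a' = {A,T2}  orig:{A}
  T[1,1] 'c' = {T1}  orig:{}
  T[2,2] 'a' = {A,T2}  orig:{A}
  T[0,1] 'ac' = ∅
  T[1,2] 'ca' = {S}
  T[0,2] 'aca' = {A}

S ∉ T[0,2] ⇒ NO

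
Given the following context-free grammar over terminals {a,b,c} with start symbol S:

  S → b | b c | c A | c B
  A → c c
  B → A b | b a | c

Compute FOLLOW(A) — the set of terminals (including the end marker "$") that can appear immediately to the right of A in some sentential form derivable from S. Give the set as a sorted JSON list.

FIRST iteration:
iter 1:
  A via A→c c: +{c}
  B via B→A b: +{c}
  B via B→b a: +{b}
  S via S→b: +{b}
  S via S→c A: +{c}
  S: {b,c}  A: {c}  B: {b,c}
iter 2: — fixpoint
  S: {b,c}  A: {c}  B: {b,c}

FOLLOW sets:
seed FOLLOW(S) with $
iter 1:
  B→A b: FOLLOW(A) ⊇ FIRST(b) = {b}; new: +{b}
  S→c A: FOLLOW(A) ⊇ FOLLOW(S) ⊇ {$}; new: +{$}
  S→c B: FOLLOW(B) ⊇ FOLLOW(S) ⊇ {$}; new: +{$}
  FOLLOW(S)={$}  FOLLOW(A)={$,b}  FOLLOW(B)={$}
iter 2: — fixpoint
  FOLLOW(S)={$}  FOLLOW(A)={$,b}  FOLLOW(B)={$}

FOLLOW(A) = ["$", "b"]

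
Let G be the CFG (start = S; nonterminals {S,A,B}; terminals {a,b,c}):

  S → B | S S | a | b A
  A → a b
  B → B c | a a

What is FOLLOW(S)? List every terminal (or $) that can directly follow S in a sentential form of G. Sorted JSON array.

Compute FIRST by fixpoint:
pass 1:
  A via A→a b: +{a}
  B via B→a a: +{a}
  S via S→B: +{a}
  S via S→b A: +{b}
  FIRST(S)={a,b}  FIRST(A)={a}  FIRST(B)={a}
pass 2: (no change)
  FIRST(S)={a,b}  FIRST(A)={a}  FIRST(B)={a}

FOLLOW iteration:
FOLLOW(S) := {$}
round 1:
  B→B c: FOLLOW(B) ⊇ FIRST(c) = {c}; new: +{c}
  S→B: FOLLOW(B) ⊇ FOLLOW(S) ⊇ {$}; new: +{$}
  S→S S: FOLLOW(S) ⊇ FIRST(S) = {a,b}; new: +{a,b}
  S→b A: FOLLOW(A) ⊇ FOLLOW(S) ⊇ {$,a,b}; new: +{$,a,b}
  FOLLOW[S]={$,a,b}  FOLLOW[A]={$,a,b}  FOLLOW[B]={$,c}
round 2:
  S→B: FOLLOW(B) ⊇ FOLLOW(S) ⊇ {$,a,b}; new: +{a,b}
  FOLLOW[S]={$,a,b}  FOLLOW[A]={$,a,b}  FOLLOW[B]={$,a,b,c}
round 3: (stable)
  FOLLOW[S]={$,a,b}  FOLLOW[A]={$,a,b}  FOLLOW[B]={$,a,b,c}

FOLLOW(S) = ["$", "a", "b"]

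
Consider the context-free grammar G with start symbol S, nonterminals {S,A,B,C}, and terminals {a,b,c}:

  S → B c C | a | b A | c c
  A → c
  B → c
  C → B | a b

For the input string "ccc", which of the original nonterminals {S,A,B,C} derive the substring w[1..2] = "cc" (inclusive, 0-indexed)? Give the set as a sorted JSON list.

CNF form of G:
  S -> B X3 | T1 A | T2 T2 | a
  A -> c
  B -> c
  C -> T0 T1 | c
  T0 -> a
  T1 -> b
  T2 -> c
  X3 -> T2 C

CYK fill, restricted to cells inside w[1..2]:
  T[1,1] 'c' = {A,B,C,T2}  orig:{A,B,C}
  T[2,2] 'c' = {A,B,C,T2}  orig:{A,B,C}
  T[1,2] 'cc' = {S,X3}  orig:{S}

Original NTs in T[1,2] deriving "cc": ["S"]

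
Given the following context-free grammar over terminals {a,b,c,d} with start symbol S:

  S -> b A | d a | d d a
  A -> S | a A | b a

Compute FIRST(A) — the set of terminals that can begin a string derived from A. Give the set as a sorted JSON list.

FIRST iteration:
pass 1:
  A via A→a A: +{a}
  A via A→b a: +{b}
  S via S→b A: +{b}
  S via S→d a: +{d}
  FIRST[S]={b,d}  FIRST[A]={a,b}
pass 2:
  A via A→S: +{d}
  FIRST[S]={b,d}  FIRST[A]={a,b,d}
pass 3: (no change)
  FIRST[S]={b,d}  FIRST[A]={a,b,d}

FIRST(A) = ["a", "b", "d"]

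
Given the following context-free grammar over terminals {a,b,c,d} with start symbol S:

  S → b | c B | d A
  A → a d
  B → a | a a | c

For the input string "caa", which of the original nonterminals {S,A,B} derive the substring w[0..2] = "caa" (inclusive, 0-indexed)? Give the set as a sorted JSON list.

CNF form of G:
  S -> T1 A | T2 B | b
  A -> T0 T1
  B -> T0 T0 | a | c
  T0 -> a
  T1 -> d
  T2 -> c

CYK table (by increasing span) (cells [i..j] with 0 ≤ i ≤ j ≤ 2 only):
  cell(0,0) c: {B,T2}  orig:{B}
  cell(1,1) a: {B,T0}  orig:{B}
  cell(2,2) a: {B,T0}  orig:{B}
  cell(0,1) ca: {S}
  cell(1,2) aa: {B}
  cell(0,2) caa: {S}

Original NTs in T[0,2] deriving "caa": ["S"]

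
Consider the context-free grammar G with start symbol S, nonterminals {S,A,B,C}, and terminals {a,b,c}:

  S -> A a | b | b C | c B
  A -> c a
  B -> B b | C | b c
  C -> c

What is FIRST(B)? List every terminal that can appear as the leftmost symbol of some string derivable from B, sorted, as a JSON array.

FIRST iteration:
round 1:
  A via A→c a: +{c}
  B via B→b c: +{b}
  C via C→c: +{c}
  S via S→A a: +{c}
  S via S→b: +{b}
  FIRST(S)={b,c}  FIRST(A)={c}  FIRST(B)={b}  FIRST(C)={c}
round 2:
  B via B→C: +{c}
  FIRST(S)={b,c}  FIRST(A)={c}  FIRST(B)={b,c}  FIRST(C)={c}
round 3: (no change)
  FIRST(S)={b,c}  FIRST(A)={c}  FIRST(B)={b,c}  FIRST(C)={c}

FIRST(B) = ["b", "c"]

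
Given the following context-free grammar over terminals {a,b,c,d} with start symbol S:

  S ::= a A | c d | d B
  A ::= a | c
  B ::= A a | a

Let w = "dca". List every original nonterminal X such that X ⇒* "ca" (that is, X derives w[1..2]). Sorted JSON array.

Convert to CNF:
  S -> T0 A | T1 T2 | T2 B
  A -> a | c
  B -> A T0 | a
  T0 -> a
  T1 -> c
  T2 -> d

Fill CYK table bottom-up — only the sub-triangle for w[1..2]:
  cell(1,1) c: {A,T1}  orig:{A}
  cell(2,2) a: {A,B,T0}  orig:{A,B}
  cell(1,2) ca: {B}

Original NTs in T[1,2] deriving "ca": ["B"]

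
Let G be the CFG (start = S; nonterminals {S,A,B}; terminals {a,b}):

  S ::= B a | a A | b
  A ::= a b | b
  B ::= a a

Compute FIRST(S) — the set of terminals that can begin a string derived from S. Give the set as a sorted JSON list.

Compute FIRST by fixpoint:
pass 1:
  A via A→a b: +{a}
  A via A→b: +{b}
  B via B→a a: +{a}
  S via S→B a: +{a}
  S via S→b: +{b}
  FIRST(S)={a,b}  FIRST(A)={a,b}  FIRST(B)={a}
pass 2: (stable)
  FIRST(S)={a,b}  FIRST(A)={a,b}  FIRST(B)={a}

FIRST(S) = ["a", "b"]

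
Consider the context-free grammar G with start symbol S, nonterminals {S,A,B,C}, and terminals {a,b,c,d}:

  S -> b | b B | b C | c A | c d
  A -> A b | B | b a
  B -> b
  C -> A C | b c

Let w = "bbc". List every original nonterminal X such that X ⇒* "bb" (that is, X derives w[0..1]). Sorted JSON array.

CNF form of G:
  S -> T0 B | T0 C | T2 A | T2 T3 | b
  A -> A T0 | T0 T1 | b
  B -> b
  C -> A C | T0 T2
  T0 -> b
  T1 -> a
  T2 -> c
  T3 -> d

Fill CYK table bottom-up (cells [i..j] with 0 ≤ i ≤ j ≤ 1 only):
  [0..0]={A,B,S,T0}  "b"  orig:{A,B,S}
  [1..1]={A,B,S,T0}  "b"  orig:{A,B,S}
  [0..1]={A,S}  "bb"

Original NTs in T[0,1] deriving "bb": ["A", "S"]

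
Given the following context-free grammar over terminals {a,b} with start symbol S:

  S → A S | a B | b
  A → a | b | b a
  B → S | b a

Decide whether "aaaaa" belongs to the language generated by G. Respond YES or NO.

CNF form of G:
  S -> A S | T1 B | b
  A -> T0 T1 | a | b
  B -> A S | T0 T1 | T1 B | b
  T0 -> b
  T1 -> a

CYK table (by increasing span):
  T[0,0] 'a' = {A,T1}  orig:{A}
  T[1,1] 'a' = {A,T1}  orig:{A}
  T[2,2] 'a' = {A,T1}  orig:{A}
  T[3,3] 'a' = {A,T1}  orig:{A}
  T[4,4] 'a' = {A,T1}  orig:{A}
  T[0,1] 'aa' = ∅
  T[1,2] 'aa' = ∅
  T[2,3] 'aa' = ∅
  T[3,4] 'aa' = ∅
  T[0,2] 'aaa' = ∅
  T[1,3] 'aaa' = ∅
  T[2,4] 'aaa' = ∅
  T[0,3] 'aaaa' = ∅
  T[1,4] 'aaaa' = ∅
  T[0,4] 'aaaaa' = ∅

S ∉ T[0,4] ⇒ NO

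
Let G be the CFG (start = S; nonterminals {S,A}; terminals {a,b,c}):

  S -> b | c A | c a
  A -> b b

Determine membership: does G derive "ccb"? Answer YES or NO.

Convert to CNF:
  S -> T1 A | T1 T2 | b
  A -> T0 T0
  T0 -> b
  T1 -> c
  T2 -> a

CYK fill:
  [0..0]={T1}  "c"  orig:{}
  [1..1]={T1}  "c"  orig:{}
  [2..2]={S,T0}  "b"  orig:{S}
  [0..1]=∅  "cc"
  [1..2]=∅  "cb"
  [0..2]=∅  "ccb"

S ∉ T[0,2] ⇒ NO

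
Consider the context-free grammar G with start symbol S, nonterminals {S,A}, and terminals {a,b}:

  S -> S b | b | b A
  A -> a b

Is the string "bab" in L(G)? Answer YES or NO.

Convert to CNF:
  S -> S T1 | T1 A | b
  A -> T0 T1
  T0 -> a
  T1 -> b

CYK fill:
  T[0,0] 'b' = {S,T1}  orig:{S}
  T[1,1] 'a' = {T0}  orig:{}
  T[2,2] 'b' = {S,T1}  orig:{S}
  T[0,1] 'ba' = ∅
  T[1,2] 'ab' = {A}
  T[0,2] 'bab' = {S}

S ∈ T[0,2] ⇒ YES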